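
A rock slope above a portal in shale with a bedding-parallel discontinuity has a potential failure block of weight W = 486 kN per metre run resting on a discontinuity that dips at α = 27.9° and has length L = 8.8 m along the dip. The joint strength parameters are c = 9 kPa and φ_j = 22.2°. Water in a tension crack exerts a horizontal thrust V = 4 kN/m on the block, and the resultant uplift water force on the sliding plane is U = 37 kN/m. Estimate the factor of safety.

FS = 1.03

Resolving the block weight along and normal to the plane and applying the Mohr–Coulomb strength on the joint:
N' = W cosα − U − V sinα = 486·cos27.9° − 37 − 4·sin27.9° = 390.6 kN/m
Driving force T = W sinα + V cosα = 486·sin27.9° + 4·cos27.9° = 230.9 kN/m
Resisting force R = c·L + N'·tanφ_j = 9·8.8 + 390.6·tan22.2° = 79.2 + 159.4 = 238.6 kN/m
FS = R / T = 238.6 / 230.9 = 1.033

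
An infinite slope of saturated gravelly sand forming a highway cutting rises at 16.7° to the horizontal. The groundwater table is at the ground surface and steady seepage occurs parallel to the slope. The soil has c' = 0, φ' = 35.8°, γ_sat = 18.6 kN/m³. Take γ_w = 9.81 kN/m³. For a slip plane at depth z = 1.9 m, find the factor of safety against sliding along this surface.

With seepage parallel to the slope and the water table at the surface, the effective normal stress on the slip plane uses the buoyant unit weight γ' = γ_sat − γ_w while the driving shear stress uses γ_sat:
FS = [c' + γ' z cos²β tanφ'] / [γ_sat z sinβ cosβ]
(For c' = 0 this reduces to FS = (γ'/γ_sat)·tanφ'/tanβ.)
γ' = 18.6 − 9.81 = 8.79 kN/m³
Numerator = 0.0 + 8.79·1.9·cos²16.7°·tan35.8° = 0.0 + 8.79·1.9·0.9174·0.7212 = 11.051 kPa
Denominator = 18.6·1.9·sin16.7°·cos16.7° = 18.6·1.9·0.2874·0.9578 = 9.727 kPa
FS = 11.051 / 9.727 = 1.136

FS = 1.14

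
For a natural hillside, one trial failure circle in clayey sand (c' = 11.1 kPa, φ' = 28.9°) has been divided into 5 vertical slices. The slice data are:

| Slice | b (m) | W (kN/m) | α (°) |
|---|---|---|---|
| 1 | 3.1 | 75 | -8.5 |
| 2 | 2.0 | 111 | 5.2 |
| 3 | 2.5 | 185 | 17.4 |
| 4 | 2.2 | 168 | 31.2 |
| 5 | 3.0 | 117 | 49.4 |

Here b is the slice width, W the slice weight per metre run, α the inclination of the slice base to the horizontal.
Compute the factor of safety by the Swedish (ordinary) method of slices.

FS = 2.11

Ordinary method of slices: FS = Σ[c'·Δl_i + (W_i cosα_i)·tanφ'] / Σ W_i sinα_i, with Δl_i = b_i / cosα_i.
Slice 1: Δl = 3.1/cos(-8.5°) = 3.134 m; N'_1 = 75·cos(-8.5°) = 74.2; c'Δl = 34.79; W sinα = -11.1
Slice 2: Δl = 2.0/cos5.2° = 2.008 m; N'_2 = 111·cos5.2° = 110.5; c'Δl = 22.29; W sinα = 10.1
Slice 3: Δl = 2.5/cos17.4° = 2.620 m; N'_3 = 185·cos17.4° = 176.5; c'Δl = 29.08; W sinα = 55.3
Slice 4: Δl = 2.2/cos31.2° = 2.572 m; N'_4 = 168·cos31.2° = 143.7; c'Δl = 28.55; W sinα = 87.0
Slice 5: Δl = 3.0/cos49.4° = 4.610 m; N'_5 = 117·cos49.4° = 76.1; c'Δl = 51.17; W sinα = 88.8
Σc'Δl = 165.9 kN/m; ΣN' = 581.1 kN/m; ΣW sinα = 230.2 kN/m
Resisting = 165.9 + 581.1·tan28.9° = 165.9 + 320.8 = 486.7 kN/m
FS = 486.7 / 230.2 = 2.114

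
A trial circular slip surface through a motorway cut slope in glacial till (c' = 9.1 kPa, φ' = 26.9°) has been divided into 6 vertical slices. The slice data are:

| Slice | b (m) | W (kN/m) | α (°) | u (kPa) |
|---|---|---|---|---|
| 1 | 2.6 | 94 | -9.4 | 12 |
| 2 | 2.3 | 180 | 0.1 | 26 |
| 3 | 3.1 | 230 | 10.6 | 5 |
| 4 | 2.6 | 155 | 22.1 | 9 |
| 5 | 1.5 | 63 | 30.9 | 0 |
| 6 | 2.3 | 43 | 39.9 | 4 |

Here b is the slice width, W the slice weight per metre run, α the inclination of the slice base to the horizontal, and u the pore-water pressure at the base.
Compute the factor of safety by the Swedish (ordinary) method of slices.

Ordinary method of slices: FS = Σ[c'·Δl_i + (W_i cosα_i − u_i·Δl_i)·tanφ'] / Σ W_i sinα_i, with Δl_i = b_i / cosα_i.
Slice 1: Δl = 2.6/cos(-9.4°) = 2.635 m; N'_1 = 94·cos(-9.4°) − 12·2.635 = 61.1; c'Δl = 23.98; W sinα = -15.4
Slice 2: Δl = 2.3/cos0.1° = 2.300 m; N'_2 = 180·cos0.1° − 26·2.300 = 120.2; c'Δl = 20.93; W sinα = 0.3
Slice 3: Δl = 3.1/cos10.6° = 3.154 m; N'_3 = 230·cos10.6° − 5·3.154 = 210.3; c'Δl = 28.70; W sinα = 42.3
Slice 4: Δl = 2.6/cos22.1° = 2.806 m; N'_4 = 155·cos22.1° − 9·2.806 = 118.4; c'Δl = 25.54; W sinα = 58.3
Slice 5: Δl = 1.5/cos30.9° = 1.748 m; N'_5 = 63·cos30.9° − 0·1.748 = 54.1; c'Δl = 15.91; W sinα = 32.4
Slice 6: Δl = 2.3/cos39.9° = 2.998 m; N'_6 = 43·cos39.9° − 4·2.998 = 21.0; c'Δl = 27.28; W sinα = 27.6
Σc'Δl = 142.3 kN/m; ΣN' = 585.0 kN/m; ΣW sinα = 145.5 kN/m
Resisting = 142.3 + 585.0·tan26.9° = 142.3 + 296.8 = 439.1 kN/m
FS = 439.1 / 145.5 = 3.018

FS = 3.02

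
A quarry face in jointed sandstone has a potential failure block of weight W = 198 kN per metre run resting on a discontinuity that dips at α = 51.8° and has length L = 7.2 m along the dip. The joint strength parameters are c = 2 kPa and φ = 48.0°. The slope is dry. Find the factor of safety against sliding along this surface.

FS = 0.97

Resolving the block weight along and normal to the plane and applying the Mohr–Coulomb strength on the joint:
N' = W cosα = 198·cos51.8° = 122.4 kN/m
Driving force T = W sinα = 198·sin51.8° = 155.6 kN/m
Resisting force R = c·L + N'·tanφ = 2·7.2 + 122.4·tan48.0° = 14.4 + 136.0 = 150.4 kN/m
FS = R / T = 150.4 / 155.6 = 0.967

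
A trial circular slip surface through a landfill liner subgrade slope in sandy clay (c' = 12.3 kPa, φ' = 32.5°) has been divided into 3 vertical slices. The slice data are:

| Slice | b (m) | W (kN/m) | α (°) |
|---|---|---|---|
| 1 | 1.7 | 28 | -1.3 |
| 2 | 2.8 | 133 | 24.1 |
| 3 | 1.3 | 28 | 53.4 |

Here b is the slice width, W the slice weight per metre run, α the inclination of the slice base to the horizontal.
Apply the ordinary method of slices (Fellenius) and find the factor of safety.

FS = 2.51

Ordinary method of slices: FS = Σ[c'·Δl_i + (W_i cosα_i)·tanφ'] / Σ W_i sinα_i, with Δl_i = b_i / cosα_i.
Slice 1: Δl = 1.7/cos(-1.3°) = 1.700 m; N'_1 = 28·cos(-1.3°) = 28.0; c'Δl = 20.92; W sinα = -0.6
Slice 2: Δl = 2.8/cos24.1° = 3.067 m; N'_2 = 133·cos24.1° = 121.4; c'Δl = 37.73; W sinα = 54.3
Slice 3: Δl = 1.3/cos53.4° = 2.180 m; N'_3 = 28·cos53.4° = 16.7; c'Δl = 26.82; W sinα = 22.5
Σc'Δl = 85.5 kN/m; ΣN' = 166.1 kN/m; ΣW sinα = 76.2 kN/m
Resisting = 85.5 + 166.1·tan32.5° = 85.5 + 105.8 = 191.3 kN/m
FS = 191.3 / 76.2 = 2.512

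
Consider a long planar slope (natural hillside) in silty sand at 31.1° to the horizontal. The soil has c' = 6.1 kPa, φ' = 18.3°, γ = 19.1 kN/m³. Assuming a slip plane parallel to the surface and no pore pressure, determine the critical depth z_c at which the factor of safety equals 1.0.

z_c = 1.60 m

Setting FS = 1.00 in FS = [c' + γz cos²β tanφ'] / [γz sinβ cosβ] and solving for z:
z = c' / [γ cosβ (FS·sinβ − cosβ·tanφ')]
  = 6.1 / [19.1·cos31.1°·(1.00·sin31.1° − cos31.1°·tan18.3°)]
  = 6.1 / [19.1·0.8563·(1.00·0.5165 − 0.8563·0.3307)]
  = 6.1 / 3.8164 = 1.598 m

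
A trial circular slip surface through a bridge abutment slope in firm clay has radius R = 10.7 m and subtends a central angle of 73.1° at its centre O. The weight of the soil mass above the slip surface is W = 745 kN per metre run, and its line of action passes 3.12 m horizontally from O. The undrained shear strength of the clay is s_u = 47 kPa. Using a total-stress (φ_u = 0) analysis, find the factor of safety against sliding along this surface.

FS = 2.95

Taking moments about the centre O, the resisting moment is provided by the undrained shear strength acting along the arc:
Arc length L_a = R·θ = 10.7·(73.1°·π/180) = 10.7·1.2758 = 13.65 m
M_R = s_u·L_a·R = 47·13.65·10.7 = 6865.3 kN·m/m
M_D = W·d = 745·3.12 = 2324.4 kN·m/m
FS = M_R / M_D = 6865.3 / 2324.4 = 2.954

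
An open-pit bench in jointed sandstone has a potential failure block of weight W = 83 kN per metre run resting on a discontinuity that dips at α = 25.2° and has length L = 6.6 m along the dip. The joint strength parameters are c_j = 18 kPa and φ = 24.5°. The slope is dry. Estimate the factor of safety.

FS = 4.33

Resolving the block weight along and normal to the plane and applying the Mohr–Coulomb strength on the joint:
N' = W cosα = 83·cos25.2° = 75.1 kN/m
Driving force T = W sinα = 83·sin25.2° = 35.3 kN/m
Resisting force R = c_j·L + N'·tanφ = 18·6.6 + 75.1·tan24.5° = 118.8 + 34.2 = 153.0 kN/m
FS = R / T = 153.0 / 35.3 = 4.330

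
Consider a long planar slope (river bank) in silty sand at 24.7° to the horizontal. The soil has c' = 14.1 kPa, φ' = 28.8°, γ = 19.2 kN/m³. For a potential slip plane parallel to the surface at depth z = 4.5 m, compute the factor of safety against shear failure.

FS = 1.63

For an infinite slope with a slip plane parallel to the surface (no pore pressure): FS = [c' + γz cos²β tanφ'] / [γz sinβ cosβ].
γz = 19.2·4.5 = 86.40 kN/m²
Numerator = 14.1 + 86.40·cos²24.7°·tan28.8° = 14.1 + 86.40·0.8254·0.5498 = 53.305 kPa
Denominator = 86.40·sin24.7°·cos24.7° = 86.40·0.4179·0.9085 = 32.801 kPa
FS = 53.305 / 32.801 = 1.625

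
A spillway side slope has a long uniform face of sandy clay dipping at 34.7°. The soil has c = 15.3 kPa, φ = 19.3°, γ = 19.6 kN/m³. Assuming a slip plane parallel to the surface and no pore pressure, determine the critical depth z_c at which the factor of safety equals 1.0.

Setting FS = 1.00 in FS = [c + γz cos²β tanφ] / [γz sinβ cosβ] and solving for z:
z = c / [γ cosβ (FS·sinβ − cosβ·tanφ)]
  = 15.3 / [19.6·cos34.7°·(1.00·sin34.7° − cos34.7°·tan19.3°)]
  = 15.3 / [19.6·0.8221·(1.00·0.5693 − 0.8221·0.3502)]
  = 15.3 / 4.5340 = 3.375 m

z_c = 3.37 m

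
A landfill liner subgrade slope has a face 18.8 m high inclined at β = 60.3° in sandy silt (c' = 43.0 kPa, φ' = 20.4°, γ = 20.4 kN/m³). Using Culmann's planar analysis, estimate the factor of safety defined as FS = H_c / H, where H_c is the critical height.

H_c = (4c'/γ) · sinβ cosφ' / [1 − cos(β − φ')]
    = (4·43.0/20.4) · sin60.3°·cos20.4° / [1 − cos39.9°]
    = 8.431 · 0.8142 / 0.2328 = 29.48 m
FS = H_c / H = 29.48 / 18.8 = 1.568

FS = 1.57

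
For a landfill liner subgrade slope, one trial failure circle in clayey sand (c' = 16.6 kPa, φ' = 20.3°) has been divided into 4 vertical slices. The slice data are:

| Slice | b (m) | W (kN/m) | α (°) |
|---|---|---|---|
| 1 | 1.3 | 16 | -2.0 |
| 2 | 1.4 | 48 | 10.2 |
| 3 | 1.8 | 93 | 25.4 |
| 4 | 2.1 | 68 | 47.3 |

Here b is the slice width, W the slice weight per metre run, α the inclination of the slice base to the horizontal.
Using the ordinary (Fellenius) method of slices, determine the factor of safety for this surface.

FS = 2.06

Ordinary method of slices: FS = Σ[c'·Δl_i + (W_i cosα_i)·tanφ'] / Σ W_i sinα_i, with Δl_i = b_i / cosα_i.
Slice 1: Δl = 1.3/cos(-2.0°) = 1.301 m; N'_1 = 16·cos(-2.0°) = 16.0; c'Δl = 21.59; W sinα = -0.6
Slice 2: Δl = 1.4/cos10.2° = 1.422 m; N'_2 = 48·cos10.2° = 47.2; c'Δl = 23.61; W sinα = 8.5
Slice 3: Δl = 1.8/cos25.4° = 1.993 m; N'_3 = 93·cos25.4° = 84.0; c'Δl = 33.08; W sinα = 39.9
Slice 4: Δl = 2.1/cos47.3° = 3.097 m; N'_4 = 68·cos47.3° = 46.1; c'Δl = 51.40; W sinα = 50.0
Σc'Δl = 129.7 kN/m; ΣN' = 193.4 kN/m; ΣW sinα = 97.8 kN/m
Resisting = 129.7 + 193.4·tan20.3° = 129.7 + 71.5 = 201.2 kN/m
FS = 201.2 / 97.8 = 2.057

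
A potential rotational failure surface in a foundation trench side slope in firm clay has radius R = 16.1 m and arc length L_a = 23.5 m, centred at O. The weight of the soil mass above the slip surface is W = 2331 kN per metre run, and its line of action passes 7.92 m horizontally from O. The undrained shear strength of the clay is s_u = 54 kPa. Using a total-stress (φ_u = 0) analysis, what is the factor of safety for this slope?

FS = 1.11

Taking moments about the centre O, the resisting moment is provided by the undrained shear strength acting along the arc:
M_R = s_u·L_a·R = 54·23.50·16.1 = 20430.9 kN·m/m
M_D = W·d = 2331·7.92 = 18461.5 kN·m/m
FS = M_R / M_D = 20430.9 / 18461.5 = 1.107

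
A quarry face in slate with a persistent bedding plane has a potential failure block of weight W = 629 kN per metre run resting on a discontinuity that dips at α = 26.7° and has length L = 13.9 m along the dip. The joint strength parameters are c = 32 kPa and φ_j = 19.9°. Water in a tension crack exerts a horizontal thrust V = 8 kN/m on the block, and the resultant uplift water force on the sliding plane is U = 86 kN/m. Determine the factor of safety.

Resolving the block weight along and normal to the plane and applying the Mohr–Coulomb strength on the joint:
N' = W cosα − U − V sinα = 629·cos26.7° − 86 − 8·sin26.7° = 472.3 kN/m
Driving force T = W sinα + V cosα = 629·sin26.7° + 8·cos26.7° = 289.8 kN/m
Resisting force R = c·L + N'·tanφ_j = 32·13.9 + 472.3·tan19.9° = 444.8 + 171.0 = 615.8 kN/m
FS = R / T = 615.8 / 289.8 = 2.125

FS = 2.13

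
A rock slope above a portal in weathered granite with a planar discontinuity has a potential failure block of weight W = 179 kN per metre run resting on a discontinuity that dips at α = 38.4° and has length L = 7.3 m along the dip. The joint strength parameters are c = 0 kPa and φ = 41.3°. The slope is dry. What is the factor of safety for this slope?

Resolving the block weight along and normal to the plane and applying the Mohr–Coulomb strength on the joint:
N' = W cosα = 179·cos38.4° = 140.3 kN/m
Driving force T = W sinα = 179·sin38.4° = 111.2 kN/m
Resisting force R = c·L + N'·tanφ = 0·7.3 + 140.3·tan41.3° = 0.0 + 123.2 = 123.2 kN/m
FS = R / T = 123.2 / 111.2 = 1.108

FS = 1.11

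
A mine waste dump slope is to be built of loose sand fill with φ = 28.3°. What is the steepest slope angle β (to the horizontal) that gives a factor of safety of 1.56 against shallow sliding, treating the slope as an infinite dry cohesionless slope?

β = 19.0°

For an infinite dry cohesionless slope FS = tanφ/tanβ, so tanβ = tanφ / FS.
tanβ = tan28.3° / 1.56 = 0.5384 / 1.56 = 0.3452
β = arctan(0.3452) = 19.04°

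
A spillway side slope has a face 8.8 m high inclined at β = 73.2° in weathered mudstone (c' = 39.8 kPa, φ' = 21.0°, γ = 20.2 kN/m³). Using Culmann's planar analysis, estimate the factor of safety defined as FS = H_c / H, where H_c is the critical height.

H_c = (4c'/γ) · sinβ cosφ' / [1 − cos(β − φ')]
    = (4·39.8/20.2) · sin73.2°·cos21.0° / [1 − cos52.2°]
    = 7.881 · 0.8937 / 0.3871 = 18.20 m
FS = H_c / H = 18.20 / 8.8 = 2.068

FS = 2.07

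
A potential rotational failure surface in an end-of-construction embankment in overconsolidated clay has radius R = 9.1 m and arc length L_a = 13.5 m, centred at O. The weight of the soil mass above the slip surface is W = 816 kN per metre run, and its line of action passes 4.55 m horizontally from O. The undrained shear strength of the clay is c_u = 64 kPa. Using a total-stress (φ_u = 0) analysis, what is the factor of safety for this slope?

FS = 2.12

Taking moments about the centre O, the resisting moment is provided by the undrained shear strength acting along the arc:
M_R = c_u·L_a·R = 64·13.50·9.1 = 7862.4 kN·m/m
M_D = W·d = 816·4.55 = 3712.8 kN·m/m
FS = M_R / M_D = 7862.4 / 3712.8 = 2.118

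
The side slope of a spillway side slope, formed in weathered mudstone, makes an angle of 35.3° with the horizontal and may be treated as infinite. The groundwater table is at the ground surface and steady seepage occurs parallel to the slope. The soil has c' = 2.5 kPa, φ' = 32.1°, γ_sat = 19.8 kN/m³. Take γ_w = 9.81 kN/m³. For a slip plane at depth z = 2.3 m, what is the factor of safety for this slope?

With seepage parallel to the slope and the water table at the surface, the effective normal stress on the slip plane uses the buoyant unit weight γ' = γ_sat − γ_w while the driving shear stress uses γ_sat:
FS = [c' + γ' z cos²β tanφ'] / [γ_sat z sinβ cosβ]
γ' = 19.8 − 9.81 = 9.99 kN/m³
Numerator = 2.5 + 9.99·2.3·cos²35.3°·tan32.1° = 2.5 + 9.99·2.3·0.6661·0.6273 = 12.101 kPa
Denominator = 19.8·2.3·sin35.3°·cos35.3° = 19.8·2.3·0.5779·0.8161 = 21.477 kPa
FS = 12.101 / 21.477 = 0.563

FS = 0.56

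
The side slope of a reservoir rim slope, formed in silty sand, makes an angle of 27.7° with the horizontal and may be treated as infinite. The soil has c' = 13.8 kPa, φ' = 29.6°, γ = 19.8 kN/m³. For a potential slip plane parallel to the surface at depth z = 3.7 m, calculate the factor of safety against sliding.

For an infinite slope with a slip plane parallel to the surface (no pore pressure): FS = [c' + γz cos²β tanφ'] / [γz sinβ cosβ].
γz = 19.8·3.7 = 73.26 kN/m²
Numerator = 13.8 + 73.26·cos²27.7°·tan29.6° = 13.8 + 73.26·0.7839·0.5681 = 46.425 kPa
Denominator = 73.26·sin27.7°·cos27.7° = 73.26·0.4648·0.8854 = 30.151 kPa
FS = 46.425 / 30.151 = 1.540

FS = 1.54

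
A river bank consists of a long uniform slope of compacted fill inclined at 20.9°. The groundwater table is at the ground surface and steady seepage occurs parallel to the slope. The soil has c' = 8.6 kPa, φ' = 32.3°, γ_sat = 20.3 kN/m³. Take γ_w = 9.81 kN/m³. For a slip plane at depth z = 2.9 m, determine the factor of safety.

FS = 1.29

With seepage parallel to the slope and the water table at the surface, the effective normal stress on the slip plane uses the buoyant unit weight γ' = γ_sat − γ_w while the driving shear stress uses γ_sat:
FS = [c' + γ' z cos²β tanφ'] / [γ_sat z sinβ cosβ]
γ' = 20.3 − 9.81 = 10.49 kN/m³
Numerator = 8.6 + 10.49·2.9·cos²20.9°·tan32.3° = 8.6 + 10.49·2.9·0.8727·0.6322 = 25.384 kPa
Denominator = 20.3·2.9·sin20.9°·cos20.9° = 20.3·2.9·0.3567·0.9342 = 19.619 kPa
FS = 25.384 / 19.619 = 1.294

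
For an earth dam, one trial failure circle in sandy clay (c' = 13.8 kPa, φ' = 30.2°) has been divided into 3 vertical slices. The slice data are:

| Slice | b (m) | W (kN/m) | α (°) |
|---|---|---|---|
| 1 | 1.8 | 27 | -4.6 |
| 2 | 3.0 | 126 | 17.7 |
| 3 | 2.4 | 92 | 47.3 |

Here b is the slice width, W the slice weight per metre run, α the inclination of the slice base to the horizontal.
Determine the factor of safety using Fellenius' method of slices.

Ordinary method of slices: FS = Σ[c'·Δl_i + (W_i cosα_i)·tanφ'] / Σ W_i sinα_i, with Δl_i = b_i / cosα_i.
Slice 1: Δl = 1.8/cos(-4.6°) = 1.806 m; N'_1 = 27·cos(-4.6°) = 26.9; c'Δl = 24.92; W sinα = -2.2
Slice 2: Δl = 3.0/cos17.7° = 3.149 m; N'_2 = 126·cos17.7° = 120.0; c'Δl = 43.46; W sinα = 38.3
Slice 3: Δl = 2.4/cos47.3° = 3.539 m; N'_3 = 92·cos47.3° = 62.4; c'Δl = 48.84; W sinα = 67.6
Σc'Δl = 117.2 kN/m; ΣN' = 209.3 kN/m; ΣW sinα = 103.8 kN/m
Resisting = 117.2 + 209.3·tan30.2° = 117.2 + 121.8 = 239.1 kN/m
FS = 239.1 / 103.8 = 2.304

FS = 2.30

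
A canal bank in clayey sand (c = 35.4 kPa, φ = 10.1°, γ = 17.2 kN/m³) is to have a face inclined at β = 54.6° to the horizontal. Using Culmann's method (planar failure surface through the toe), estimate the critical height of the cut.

H_c = 23.04 m

Culmann's analysis gives the critical failure plane at α_cr = (β + φ)/2 = (54.6 + 10.1)/2 = 32.4°, and the critical height
H_c = (4c/γ) · sinβ cosφ / [1 − cos(β − φ)]
    = (4·35.4/17.2) · sin54.6°·cos10.1° / [1 − cos(44.5°)]
    = 8.233 · 0.8151·0.9845 / [1 − 0.7133]
    = 8.233 · 0.8025 / 0.2867
    = 23.04 m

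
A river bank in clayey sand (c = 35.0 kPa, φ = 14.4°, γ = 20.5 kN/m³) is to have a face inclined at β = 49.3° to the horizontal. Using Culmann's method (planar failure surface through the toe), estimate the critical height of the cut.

H_c = 27.88 m

Culmann's analysis gives the critical failure plane at α_cr = (β + φ)/2 = (49.3 + 14.4)/2 = 31.8°, and the critical height
H_c = (4c/γ) · sinβ cosφ / [1 − cos(β − φ)]
    = (4·35.0/20.5) · sin49.3°·cos14.4° / [1 − cos(34.9°)]
    = 6.829 · 0.7581·0.9686 / [1 − 0.8202]
    = 6.829 · 0.7343 / 0.1798
    = 27.88 m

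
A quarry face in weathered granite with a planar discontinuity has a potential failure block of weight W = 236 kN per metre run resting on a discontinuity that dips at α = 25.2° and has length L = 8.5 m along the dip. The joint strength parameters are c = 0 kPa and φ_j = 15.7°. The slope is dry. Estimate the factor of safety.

Resolving the block weight along and normal to the plane and applying the Mohr–Coulomb strength on the joint:
N' = W cosα = 236·cos25.2° = 213.5 kN/m
Driving force T = W sinα = 236·sin25.2° = 100.5 kN/m
Resisting force R = c·L + N'·tanφ_j = 0·8.5 + 213.5·tan15.7° = 0.0 + 60.0 = 60.0 kN/m
FS = R / T = 60.0 / 100.5 = 0.597

FS = 0.60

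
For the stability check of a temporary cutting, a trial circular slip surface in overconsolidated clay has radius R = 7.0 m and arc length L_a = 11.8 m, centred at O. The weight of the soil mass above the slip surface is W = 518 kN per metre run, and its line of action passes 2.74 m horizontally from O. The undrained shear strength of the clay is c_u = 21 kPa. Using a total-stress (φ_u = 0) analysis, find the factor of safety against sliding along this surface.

FS = 1.22

Taking moments about the centre O, the resisting moment is provided by the undrained shear strength acting along the arc:
M_R = c_u·L_a·R = 21·11.80·7.0 = 1734.6 kN·m/m
M_D = W·d = 518·2.74 = 1419.3 kN·m/m
FS = M_R / M_D = 1734.6 / 1419.3 = 1.222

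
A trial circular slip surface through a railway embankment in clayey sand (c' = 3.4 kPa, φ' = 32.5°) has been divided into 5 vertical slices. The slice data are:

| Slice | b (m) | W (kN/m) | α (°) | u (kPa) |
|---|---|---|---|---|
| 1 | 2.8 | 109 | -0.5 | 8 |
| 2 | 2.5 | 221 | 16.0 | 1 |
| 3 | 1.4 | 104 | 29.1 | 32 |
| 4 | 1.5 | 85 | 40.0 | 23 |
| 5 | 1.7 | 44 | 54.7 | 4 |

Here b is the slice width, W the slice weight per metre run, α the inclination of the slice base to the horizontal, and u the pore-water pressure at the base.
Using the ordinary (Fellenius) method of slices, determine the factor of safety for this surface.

FS = 1.37

Ordinary method of slices: FS = Σ[c'·Δl_i + (W_i cosα_i − u_i·Δl_i)·tanφ'] / Σ W_i sinα_i, with Δl_i = b_i / cosα_i.
Slice 1: Δl = 2.8/cos(-0.5°) = 2.800 m; N'_1 = 109·cos(-0.5°) − 8·2.800 = 86.6; c'Δl = 9.52; W sinα = -1.0
Slice 2: Δl = 2.5/cos16.0° = 2.601 m; N'_2 = 221·cos16.0° − 1·2.601 = 209.8; c'Δl = 8.84; W sinα = 60.9
Slice 3: Δl = 1.4/cos29.1° = 1.602 m; N'_3 = 104·cos29.1° − 32·1.602 = 39.6; c'Δl = 5.45; W sinα = 50.6
Slice 4: Δl = 1.5/cos40.0° = 1.958 m; N'_4 = 85·cos40.0° − 23·1.958 = 20.1; c'Δl = 6.66; W sinα = 54.6
Slice 5: Δl = 1.7/cos54.7° = 2.942 m; N'_5 = 44·cos54.7° − 4·2.942 = 13.7; c'Δl = 10.00; W sinα = 35.9
Σc'Δl = 40.5 kN/m; ΣN' = 369.8 kN/m; ΣW sinα = 201.1 kN/m
Resisting = 40.5 + 369.8·tan32.5° = 40.5 + 235.6 = 276.0 kN/m
FS = 276.0 / 201.1 = 1.373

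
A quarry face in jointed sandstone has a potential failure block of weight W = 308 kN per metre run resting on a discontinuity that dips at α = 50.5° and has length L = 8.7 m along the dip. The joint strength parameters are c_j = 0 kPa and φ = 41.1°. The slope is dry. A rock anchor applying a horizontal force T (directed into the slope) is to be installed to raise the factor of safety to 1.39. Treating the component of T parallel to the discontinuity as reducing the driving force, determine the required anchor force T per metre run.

Resolving forces along and normal to the sliding plane, with the horizontal anchor force T adding T·sinα to the effective normal force and T·cosα acting up the plane against the driving force:
FS = [c_jL + (W cosα + T sinα) tanφ] / [W sinα − T cosα]
Without the anchor: N' = 195.9 kN/m, driving T_d = 237.7 kN/m, resisting R = 0·8.7 + 195.9·tan41.1° = 170.9 kN/m, FS = 0.72.
Setting FS = 1.39 and solving for T:
1.39·(237.7 − T cos50.5°) = 170.9 + T sin50.5°·tan41.1°
T·(sin50.5°·tan41.1° + 1.39·cos50.5°) = 1.39·237.7 − 170.9
T·(0.7716·0.8724 + 1.39·0.6361) = 330.3 − 170.9 = 159.4
T·1.5573 = 159.4
T = 102.4 kN/m

T = 102 kN/m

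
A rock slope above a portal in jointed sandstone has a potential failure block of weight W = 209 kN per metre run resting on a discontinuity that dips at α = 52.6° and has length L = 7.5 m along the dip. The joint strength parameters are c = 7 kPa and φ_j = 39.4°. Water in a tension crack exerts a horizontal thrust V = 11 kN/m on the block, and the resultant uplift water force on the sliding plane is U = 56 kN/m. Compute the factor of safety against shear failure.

FS = 0.60

Resolving the block weight along and normal to the plane and applying the Mohr–Coulomb strength on the joint:
N' = W cosα − U − V sinα = 209·cos52.6° − 56 − 11·sin52.6° = 62.2 kN/m
Driving force T = W sinα + V cosα = 209·sin52.6° + 11·cos52.6° = 172.7 kN/m
Resisting force R = c·L + N'·tanφ_j = 7·7.5 + 62.2·tan39.4° = 52.5 + 51.1 = 103.6 kN/m
FS = R / T = 103.6 / 172.7 = 0.600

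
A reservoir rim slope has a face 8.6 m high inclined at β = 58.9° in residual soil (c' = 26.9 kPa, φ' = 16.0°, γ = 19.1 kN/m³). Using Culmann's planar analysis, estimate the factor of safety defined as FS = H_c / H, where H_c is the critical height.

FS = 2.02

H_c = (4c'/γ) · sinβ cosφ' / [1 − cos(β − φ')]
    = (4·26.9/19.1) · sin58.9°·cos16.0° / [1 − cos42.9°]
    = 5.634 · 0.8231 / 0.2675 = 17.34 m
FS = H_c / H = 17.34 / 8.6 = 2.016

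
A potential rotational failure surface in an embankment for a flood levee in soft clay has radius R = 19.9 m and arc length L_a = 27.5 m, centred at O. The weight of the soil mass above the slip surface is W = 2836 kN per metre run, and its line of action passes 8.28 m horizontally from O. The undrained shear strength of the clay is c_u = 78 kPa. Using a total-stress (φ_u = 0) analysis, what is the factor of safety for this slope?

FS = 1.82

Taking moments about the centre O, the resisting moment is provided by the undrained shear strength acting along the arc:
M_R = c_u·L_a·R = 78·27.50·19.9 = 42685.5 kN·m/m
M_D = W·d = 2836·8.28 = 23482.1 kN·m/m
FS = M_R / M_D = 42685.5 / 23482.1 = 1.818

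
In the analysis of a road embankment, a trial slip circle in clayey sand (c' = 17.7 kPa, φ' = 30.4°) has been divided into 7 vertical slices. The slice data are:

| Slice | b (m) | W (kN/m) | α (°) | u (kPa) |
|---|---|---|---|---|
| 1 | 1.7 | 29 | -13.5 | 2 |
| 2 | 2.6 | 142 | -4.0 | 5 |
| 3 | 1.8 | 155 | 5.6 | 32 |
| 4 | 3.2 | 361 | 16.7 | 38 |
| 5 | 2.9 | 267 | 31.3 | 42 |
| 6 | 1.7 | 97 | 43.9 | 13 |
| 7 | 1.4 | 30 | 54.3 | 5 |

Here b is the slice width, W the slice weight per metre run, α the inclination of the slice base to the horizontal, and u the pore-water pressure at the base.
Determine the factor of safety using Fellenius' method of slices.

FS = 2.00

Ordinary method of slices: FS = Σ[c'·Δl_i + (W_i cosα_i − u_i·Δl_i)·tanφ'] / Σ W_i sinα_i, with Δl_i = b_i / cosα_i.
Slice 1: Δl = 1.7/cos(-13.5°) = 1.748 m; N'_1 = 29·cos(-13.5°) − 2·1.748 = 24.7; c'Δl = 30.95; W sinα = -6.8
Slice 2: Δl = 2.6/cos(-4.0°) = 2.606 m; N'_2 = 142·cos(-4.0°) − 5·2.606 = 128.6; c'Δl = 46.13; W sinα = -9.9
Slice 3: Δl = 1.8/cos5.6° = 1.809 m; N'_3 = 155·cos5.6° − 32·1.809 = 96.4; c'Δl = 32.01; W sinα = 15.1
Slice 4: Δl = 3.2/cos16.7° = 3.341 m; N'_4 = 361·cos16.7° − 38·3.341 = 218.8; c'Δl = 59.13; W sinα = 103.7
Slice 5: Δl = 2.9/cos31.3° = 3.394 m; N'_5 = 267·cos31.3° − 42·3.394 = 85.6; c'Δl = 60.07; W sinα = 138.7
Slice 6: Δl = 1.7/cos43.9° = 2.359 m; N'_6 = 97·cos43.9° − 13·2.359 = 39.2; c'Δl = 41.76; W sinα = 67.3
Slice 7: Δl = 1.4/cos54.3° = 2.399 m; N'_7 = 30·cos54.3° − 5·2.399 = 5.5; c'Δl = 42.46; W sinα = 24.4
Σc'Δl = 312.5 kN/m; ΣN' = 598.9 kN/m; ΣW sinα = 332.5 kN/m
Resisting = 312.5 + 598.9·tan30.4° = 312.5 + 351.3 = 663.9 kN/m
FS = 663.9 / 332.5 = 1.996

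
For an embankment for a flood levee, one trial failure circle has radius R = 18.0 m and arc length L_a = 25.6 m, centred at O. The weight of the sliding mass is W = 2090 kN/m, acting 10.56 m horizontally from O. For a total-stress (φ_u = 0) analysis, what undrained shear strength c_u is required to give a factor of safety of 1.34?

FS = c_u·L_a·R / (W·d), so c_u = FS·W·d / (L_a·R).
c_u = 1.34·2090·10.56 / (25.60·18.0) = 29574.3 / 460.80 = 64.18 kPa

c_u = 64.2 kPa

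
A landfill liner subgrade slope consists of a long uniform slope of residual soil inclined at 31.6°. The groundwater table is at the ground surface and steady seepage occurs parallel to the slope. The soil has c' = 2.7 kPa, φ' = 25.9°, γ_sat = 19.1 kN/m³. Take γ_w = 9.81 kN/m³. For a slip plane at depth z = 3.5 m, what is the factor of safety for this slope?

With seepage parallel to the slope and the water table at the surface, the effective normal stress on the slip plane uses the buoyant unit weight γ' = γ_sat − γ_w while the driving shear stress uses γ_sat:
FS = [c' + γ' z cos²β tanφ'] / [γ_sat z sinβ cosβ]
γ' = 19.1 − 9.81 = 9.29 kN/m³
Numerator = 2.7 + 9.29·3.5·cos²31.6°·tan25.9° = 2.7 + 9.29·3.5·0.7254·0.4856 = 14.154 kPa
Denominator = 19.1·3.5·sin31.6°·cos31.6° = 19.1·3.5·0.5240·0.8517 = 29.835 kPa
FS = 14.154 / 29.835 = 0.474

FS = 0.47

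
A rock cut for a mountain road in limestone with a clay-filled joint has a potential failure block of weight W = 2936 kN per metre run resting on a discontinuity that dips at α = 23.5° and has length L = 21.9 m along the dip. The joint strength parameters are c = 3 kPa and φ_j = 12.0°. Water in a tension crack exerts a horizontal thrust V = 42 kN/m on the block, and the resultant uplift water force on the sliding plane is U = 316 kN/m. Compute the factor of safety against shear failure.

Resolving the block weight along and normal to the plane and applying the Mohr–Coulomb strength on the joint:
N' = W cosα − U − V sinα = 2936·cos23.5° − 316 − 42·sin23.5° = 2359.7 kN/m
Driving force T = W sinα + V cosα = 2936·sin23.5° + 42·cos23.5° = 1209.2 kN/m
Resisting force R = c·L + N'·tanφ_j = 3·21.9 + 2359.7·tan12.0° = 65.7 + 501.6 = 567.3 kN/m
FS = R / T = 567.3 / 1209.2 = 0.469

FS = 0.47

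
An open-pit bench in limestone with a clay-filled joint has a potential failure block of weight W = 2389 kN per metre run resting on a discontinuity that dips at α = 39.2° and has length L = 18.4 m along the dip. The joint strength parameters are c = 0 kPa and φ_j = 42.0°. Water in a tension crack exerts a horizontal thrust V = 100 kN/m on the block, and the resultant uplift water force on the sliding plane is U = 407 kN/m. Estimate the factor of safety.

FS = 0.78

Resolving the block weight along and normal to the plane and applying the Mohr–Coulomb strength on the joint:
N' = W cosα − U − V sinα = 2389·cos39.2° − 407 − 100·sin39.2° = 1381.1 kN/m
Driving force T = W sinα + V cosα = 2389·sin39.2° + 100·cos39.2° = 1587.4 kN/m
Resisting force R = c·L + N'·tanφ_j = 0·18.4 + 1381.1·tan42.0° = 0.0 + 1243.6 = 1243.6 kN/m
FS = R / T = 1243.6 / 1587.4 = 0.783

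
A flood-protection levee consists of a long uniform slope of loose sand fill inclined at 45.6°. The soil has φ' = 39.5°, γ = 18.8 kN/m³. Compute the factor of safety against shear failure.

FS = 0.81

For a dry cohesionless infinite slope the factor of safety is FS = tanφ' / tanβ.
FS = tan39.5° / tan45.6° = 0.8243 / 1.0212 = 0.807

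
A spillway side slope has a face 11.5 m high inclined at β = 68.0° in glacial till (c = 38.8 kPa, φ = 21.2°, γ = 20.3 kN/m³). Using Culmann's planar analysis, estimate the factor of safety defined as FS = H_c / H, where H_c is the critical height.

H_c = (4c/γ) · sinβ cosφ / [1 − cos(β − φ)]
    = (4·38.8/20.3) · sin68.0°·cos21.2° / [1 − cos46.8°]
    = 7.645 · 0.8644 / 0.3155 = 20.95 m
FS = H_c / H = 20.95 / 11.5 = 1.822

FS = 1.82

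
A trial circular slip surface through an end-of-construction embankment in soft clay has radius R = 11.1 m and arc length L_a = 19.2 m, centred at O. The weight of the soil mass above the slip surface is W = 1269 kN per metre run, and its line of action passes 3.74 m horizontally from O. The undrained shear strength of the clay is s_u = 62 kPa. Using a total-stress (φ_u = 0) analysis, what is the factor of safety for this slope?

Taking moments about the centre O, the resisting moment is provided by the undrained shear strength acting along the arc:
M_R = s_u·L_a·R = 62·19.20·11.1 = 13213.4 kN·m/m
M_D = W·d = 1269·3.74 = 4746.1 kN·m/m
FS = M_R / M_D = 13213.4 / 4746.1 = 2.784

FS = 2.78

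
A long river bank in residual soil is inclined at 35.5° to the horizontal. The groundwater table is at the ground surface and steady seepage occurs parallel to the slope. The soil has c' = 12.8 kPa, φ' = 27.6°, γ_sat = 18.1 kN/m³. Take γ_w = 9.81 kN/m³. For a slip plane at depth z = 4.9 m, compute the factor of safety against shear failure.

FS = 0.64

With seepage parallel to the slope and the water table at the surface, the effective normal stress on the slip plane uses the buoyant unit weight γ' = γ_sat − γ_w while the driving shear stress uses γ_sat:
FS = [c' + γ' z cos²β tanφ'] / [γ_sat z sinβ cosβ]
γ' = 18.1 − 9.81 = 8.29 kN/m³
Numerator = 12.8 + 8.29·4.9·cos²35.5°·tan27.6° = 12.8 + 8.29·4.9·0.6628·0.5228 = 26.875 kPa
Denominator = 18.1·4.9·sin35.5°·cos35.5° = 18.1·4.9·0.5807·0.8141 = 41.929 kPa
FS = 26.875 / 41.929 = 0.641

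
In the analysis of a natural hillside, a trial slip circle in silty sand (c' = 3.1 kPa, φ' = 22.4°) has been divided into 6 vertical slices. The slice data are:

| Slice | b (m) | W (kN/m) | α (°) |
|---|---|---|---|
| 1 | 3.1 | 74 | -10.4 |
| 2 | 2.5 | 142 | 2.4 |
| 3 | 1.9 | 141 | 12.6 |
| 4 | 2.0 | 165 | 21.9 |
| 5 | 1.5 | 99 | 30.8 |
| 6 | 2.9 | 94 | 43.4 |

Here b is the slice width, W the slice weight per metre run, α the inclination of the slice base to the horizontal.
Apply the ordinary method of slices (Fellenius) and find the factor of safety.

Ordinary method of slices: FS = Σ[c'·Δl_i + (W_i cosα_i)·tanφ'] / Σ W_i sinα_i, with Δl_i = b_i / cosα_i.
Slice 1: Δl = 3.1/cos(-10.4°) = 3.152 m; N'_1 = 74·cos(-10.4°) = 72.8; c'Δl = 9.77; W sinα = -13.4
Slice 2: Δl = 2.5/cos2.4° = 2.502 m; N'_2 = 142·cos2.4° = 141.9; c'Δl = 7.76; W sinα = 5.9
Slice 3: Δl = 1.9/cos12.6° = 1.947 m; N'_3 = 141·cos12.6° = 137.6; c'Δl = 6.04; W sinα = 30.8
Slice 4: Δl = 2.0/cos21.9° = 2.156 m; N'_4 = 165·cos21.9° = 153.1; c'Δl = 6.68; W sinα = 61.5
Slice 5: Δl = 1.5/cos30.8° = 1.746 m; N'_5 = 99·cos30.8° = 85.0; c'Δl = 5.41; W sinα = 50.7
Slice 6: Δl = 2.9/cos43.4° = 3.991 m; N'_6 = 94·cos43.4° = 68.3; c'Δl = 12.37; W sinα = 64.6
Σc'Δl = 48.0 kN/m; ΣN' = 658.7 kN/m; ΣW sinα = 200.2 kN/m
Resisting = 48.0 + 658.7·tan22.4° = 48.0 + 271.5 = 319.5 kN/m
FS = 319.5 / 200.2 = 1.596

FS = 1.60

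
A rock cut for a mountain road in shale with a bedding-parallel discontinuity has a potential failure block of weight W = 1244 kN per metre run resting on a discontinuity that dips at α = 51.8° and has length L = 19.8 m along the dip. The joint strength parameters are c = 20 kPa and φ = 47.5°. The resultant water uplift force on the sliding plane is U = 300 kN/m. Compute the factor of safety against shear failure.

FS = 0.93

Resolving the block weight along and normal to the plane and applying the Mohr–Coulomb strength on the joint:
N' = W cosα − U = 1244·cos51.8° − 300 = 469.3 kN/m
Driving force T = W sinα = 1244·sin51.8° = 977.6 kN/m
Resisting force R = c·L + N'·tanφ = 20·19.8 + 469.3·tan47.5° = 396.0 + 512.2 = 908.2 kN/m
FS = R / T = 908.2 / 977.6 = 0.929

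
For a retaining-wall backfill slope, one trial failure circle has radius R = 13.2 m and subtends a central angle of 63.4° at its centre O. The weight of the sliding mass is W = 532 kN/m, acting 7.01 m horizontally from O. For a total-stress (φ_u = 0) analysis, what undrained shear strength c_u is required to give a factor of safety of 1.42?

c_u = 27.5 kPa

FS = c_u·L_a·R / (W·d), so c_u = FS·W·d / (L_a·R).
Arc length L_a = R·θ = 13.2·(63.4°·π/180) = 13.2·1.1065 = 14.61 m
c_u = 1.42·532·7.01 / (14.61·13.2) = 5295.6 / 192.80 = 27.47 kPa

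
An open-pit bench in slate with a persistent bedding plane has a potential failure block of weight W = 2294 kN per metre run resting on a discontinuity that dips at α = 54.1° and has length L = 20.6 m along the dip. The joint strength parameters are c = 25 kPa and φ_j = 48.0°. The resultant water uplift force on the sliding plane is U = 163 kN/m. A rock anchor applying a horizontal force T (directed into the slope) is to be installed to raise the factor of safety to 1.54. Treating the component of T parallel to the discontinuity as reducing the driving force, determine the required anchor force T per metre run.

T = 573 kN/m

Resolving forces along and normal to the sliding plane, with the horizontal anchor force T adding T·sinα to the effective normal force and T·cosα acting up the plane against the driving force:
FS = [cL + (W cosα − U + T sinα) tanφ_j] / [W sinα − T cosα]
Without the anchor: N' = 1182.1 kN/m, driving T_d = 1858.2 kN/m, resisting R = 25·20.6 + 1182.1·tan48.0° = 1827.9 kN/m, FS = 0.98.
Setting FS = 1.54 and solving for T:
1.54·(1858.2 − T cos54.1°) = 1827.9 + T sin54.1°·tan48.0°
T·(sin54.1°·tan48.0° + 1.54·cos54.1°) = 1.54·1858.2 − 1827.9
T·(0.8100·1.1106 + 1.54·0.5864) = 2861.7 − 1827.9 = 1033.8
T·1.8027 = 1033.8
T = 573.5 kN/m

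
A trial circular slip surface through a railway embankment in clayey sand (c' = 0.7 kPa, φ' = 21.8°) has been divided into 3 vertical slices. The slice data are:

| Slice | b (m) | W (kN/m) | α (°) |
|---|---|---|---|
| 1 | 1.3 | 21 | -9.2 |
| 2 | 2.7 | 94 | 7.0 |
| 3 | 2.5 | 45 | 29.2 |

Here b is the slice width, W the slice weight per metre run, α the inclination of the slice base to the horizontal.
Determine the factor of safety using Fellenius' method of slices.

FS = 2.20

Ordinary method of slices: FS = Σ[c'·Δl_i + (W_i cosα_i)·tanφ'] / Σ W_i sinα_i, with Δl_i = b_i / cosα_i.
Slice 1: Δl = 1.3/cos(-9.2°) = 1.317 m; N'_1 = 21·cos(-9.2°) = 20.7; c'Δl = 0.92; W sinα = -3.4
Slice 2: Δl = 2.7/cos7.0° = 2.720 m; N'_2 = 94·cos7.0° = 93.3; c'Δl = 1.90; W sinα = 11.5
Slice 3: Δl = 2.5/cos29.2° = 2.864 m; N'_3 = 45·cos29.2° = 39.3; c'Δl = 2.00; W sinα = 22.0
Σc'Δl = 4.8 kN/m; ΣN' = 153.3 kN/m; ΣW sinα = 30.1 kN/m
Resisting = 4.8 + 153.3·tan21.8° = 4.8 + 61.3 = 66.2 kN/m
FS = 66.2 / 30.1 = 2.201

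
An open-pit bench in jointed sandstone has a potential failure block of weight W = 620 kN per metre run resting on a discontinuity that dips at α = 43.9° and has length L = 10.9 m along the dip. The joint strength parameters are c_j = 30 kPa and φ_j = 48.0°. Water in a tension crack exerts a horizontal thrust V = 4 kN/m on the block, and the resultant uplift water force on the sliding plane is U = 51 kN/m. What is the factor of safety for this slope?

Resolving the block weight along and normal to the plane and applying the Mohr–Coulomb strength on the joint:
N' = W cosα − U − V sinα = 620·cos43.9° − 51 − 4·sin43.9° = 393.0 kN/m
Driving force T = W sinα + V cosα = 620·sin43.9° + 4·cos43.9° = 432.8 kN/m
Resisting force R = c_j·L + N'·tanφ_j = 30·10.9 + 393.0·tan48.0° = 327.0 + 436.4 = 763.4 kN/m
FS = R / T = 763.4 / 432.8 = 1.764

FS = 1.76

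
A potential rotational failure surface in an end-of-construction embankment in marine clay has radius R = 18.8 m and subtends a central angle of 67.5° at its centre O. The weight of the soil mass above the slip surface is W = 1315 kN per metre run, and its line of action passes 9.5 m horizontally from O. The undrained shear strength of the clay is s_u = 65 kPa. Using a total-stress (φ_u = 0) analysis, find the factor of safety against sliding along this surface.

Taking moments about the centre O, the resisting moment is provided by the undrained shear strength acting along the arc:
Arc length L_a = R·θ = 18.8·(67.5°·π/180) = 18.8·1.1781 = 22.15 m
M_R = s_u·L_a·R = 65·22.15·18.8 = 27065.1 kN·m/m
M_D = W·d = 1315·9.5 = 12492.5 kN·m/m
FS = M_R / M_D = 27065.1 / 12492.5 = 2.167

FS = 2.17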